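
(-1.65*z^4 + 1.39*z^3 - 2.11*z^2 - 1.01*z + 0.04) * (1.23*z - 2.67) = -2.0295*z^5 + 6.1152*z^4 - 6.3066*z^3 + 4.3914*z^2 + 2.7459*z - 0.1068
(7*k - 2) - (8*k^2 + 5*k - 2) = -8*k^2 + 2*k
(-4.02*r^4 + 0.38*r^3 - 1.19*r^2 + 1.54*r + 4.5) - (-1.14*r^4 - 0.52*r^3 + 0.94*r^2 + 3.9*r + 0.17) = -2.88*r^4 + 0.9*r^3 - 2.13*r^2 - 2.36*r + 4.33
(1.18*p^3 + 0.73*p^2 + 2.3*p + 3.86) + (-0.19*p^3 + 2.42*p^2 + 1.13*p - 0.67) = 0.99*p^3 + 3.15*p^2 + 3.43*p + 3.19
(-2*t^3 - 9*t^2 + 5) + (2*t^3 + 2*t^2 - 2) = 3 - 7*t^2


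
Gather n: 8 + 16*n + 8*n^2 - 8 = 8*n^2 + 16*n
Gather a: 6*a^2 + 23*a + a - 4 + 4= 6*a^2 + 24*a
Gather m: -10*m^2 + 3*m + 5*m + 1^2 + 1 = -10*m^2 + 8*m + 2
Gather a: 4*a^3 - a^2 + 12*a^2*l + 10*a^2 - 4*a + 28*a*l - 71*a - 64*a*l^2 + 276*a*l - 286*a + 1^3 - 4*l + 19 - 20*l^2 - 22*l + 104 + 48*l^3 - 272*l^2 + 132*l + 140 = 4*a^3 + a^2*(12*l + 9) + a*(-64*l^2 + 304*l - 361) + 48*l^3 - 292*l^2 + 106*l + 264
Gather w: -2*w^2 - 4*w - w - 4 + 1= -2*w^2 - 5*w - 3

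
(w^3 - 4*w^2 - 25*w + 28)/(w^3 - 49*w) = (w^2 + 3*w - 4)/(w*(w + 7))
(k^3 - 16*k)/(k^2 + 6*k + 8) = k*(k - 4)/(k + 2)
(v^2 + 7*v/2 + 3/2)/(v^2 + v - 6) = (v + 1/2)/(v - 2)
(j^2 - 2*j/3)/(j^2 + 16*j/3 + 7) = j*(3*j - 2)/(3*j^2 + 16*j + 21)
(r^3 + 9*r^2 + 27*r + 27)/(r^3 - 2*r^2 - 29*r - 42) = (r^2 + 6*r + 9)/(r^2 - 5*r - 14)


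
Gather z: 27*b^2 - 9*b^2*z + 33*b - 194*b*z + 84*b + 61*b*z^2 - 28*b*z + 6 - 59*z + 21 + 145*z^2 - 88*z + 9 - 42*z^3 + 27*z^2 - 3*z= 27*b^2 + 117*b - 42*z^3 + z^2*(61*b + 172) + z*(-9*b^2 - 222*b - 150) + 36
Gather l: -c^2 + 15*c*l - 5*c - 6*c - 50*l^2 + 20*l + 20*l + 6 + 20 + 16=-c^2 - 11*c - 50*l^2 + l*(15*c + 40) + 42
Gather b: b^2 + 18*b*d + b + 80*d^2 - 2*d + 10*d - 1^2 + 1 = b^2 + b*(18*d + 1) + 80*d^2 + 8*d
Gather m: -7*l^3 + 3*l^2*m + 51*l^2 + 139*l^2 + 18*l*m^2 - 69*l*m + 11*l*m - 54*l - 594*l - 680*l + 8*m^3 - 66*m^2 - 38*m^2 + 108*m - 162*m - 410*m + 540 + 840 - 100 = -7*l^3 + 190*l^2 - 1328*l + 8*m^3 + m^2*(18*l - 104) + m*(3*l^2 - 58*l - 464) + 1280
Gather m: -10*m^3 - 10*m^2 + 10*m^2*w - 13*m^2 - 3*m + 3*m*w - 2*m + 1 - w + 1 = -10*m^3 + m^2*(10*w - 23) + m*(3*w - 5) - w + 2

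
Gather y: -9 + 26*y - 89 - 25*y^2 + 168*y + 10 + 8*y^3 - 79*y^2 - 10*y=8*y^3 - 104*y^2 + 184*y - 88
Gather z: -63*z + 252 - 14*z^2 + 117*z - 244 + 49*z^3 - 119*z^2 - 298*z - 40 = 49*z^3 - 133*z^2 - 244*z - 32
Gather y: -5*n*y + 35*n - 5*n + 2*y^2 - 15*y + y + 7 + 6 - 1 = 30*n + 2*y^2 + y*(-5*n - 14) + 12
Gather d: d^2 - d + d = d^2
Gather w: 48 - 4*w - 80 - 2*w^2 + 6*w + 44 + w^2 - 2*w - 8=4 - w^2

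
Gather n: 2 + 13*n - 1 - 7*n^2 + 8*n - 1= -7*n^2 + 21*n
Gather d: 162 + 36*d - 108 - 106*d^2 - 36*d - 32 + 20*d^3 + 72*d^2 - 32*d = 20*d^3 - 34*d^2 - 32*d + 22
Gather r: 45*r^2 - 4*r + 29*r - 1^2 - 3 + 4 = 45*r^2 + 25*r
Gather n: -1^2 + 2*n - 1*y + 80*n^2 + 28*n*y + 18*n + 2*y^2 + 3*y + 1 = 80*n^2 + n*(28*y + 20) + 2*y^2 + 2*y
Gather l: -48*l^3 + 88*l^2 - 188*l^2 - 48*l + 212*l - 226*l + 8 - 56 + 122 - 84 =-48*l^3 - 100*l^2 - 62*l - 10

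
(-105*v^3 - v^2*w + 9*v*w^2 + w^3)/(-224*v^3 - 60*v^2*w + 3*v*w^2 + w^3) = (15*v^2 - 2*v*w - w^2)/(32*v^2 + 4*v*w - w^2)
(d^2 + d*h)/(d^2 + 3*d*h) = (d + h)/(d + 3*h)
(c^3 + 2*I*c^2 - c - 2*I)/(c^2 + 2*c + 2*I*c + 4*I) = (c^2 - 1)/(c + 2)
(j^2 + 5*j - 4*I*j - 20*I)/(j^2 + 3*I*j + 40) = (j^2 + j*(5 - 4*I) - 20*I)/(j^2 + 3*I*j + 40)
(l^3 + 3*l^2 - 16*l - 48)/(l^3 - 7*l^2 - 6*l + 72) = (l + 4)/(l - 6)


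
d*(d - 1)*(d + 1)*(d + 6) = d^4 + 6*d^3 - d^2 - 6*d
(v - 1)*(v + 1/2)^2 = v^3 - 3*v/4 - 1/4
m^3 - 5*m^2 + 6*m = m*(m - 3)*(m - 2)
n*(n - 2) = n^2 - 2*n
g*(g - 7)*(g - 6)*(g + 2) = g^4 - 11*g^3 + 16*g^2 + 84*g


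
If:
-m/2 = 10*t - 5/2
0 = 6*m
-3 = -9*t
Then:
No Solution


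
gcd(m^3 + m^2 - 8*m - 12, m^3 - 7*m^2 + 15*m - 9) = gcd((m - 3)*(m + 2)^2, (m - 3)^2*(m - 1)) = m - 3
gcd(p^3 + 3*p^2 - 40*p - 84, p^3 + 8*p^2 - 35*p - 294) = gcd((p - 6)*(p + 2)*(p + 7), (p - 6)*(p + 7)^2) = p^2 + p - 42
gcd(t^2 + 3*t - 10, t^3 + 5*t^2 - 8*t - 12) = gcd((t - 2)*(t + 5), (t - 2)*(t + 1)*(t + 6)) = t - 2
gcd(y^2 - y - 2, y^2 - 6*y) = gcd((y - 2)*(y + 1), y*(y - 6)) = 1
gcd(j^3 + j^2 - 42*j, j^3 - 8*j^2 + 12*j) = j^2 - 6*j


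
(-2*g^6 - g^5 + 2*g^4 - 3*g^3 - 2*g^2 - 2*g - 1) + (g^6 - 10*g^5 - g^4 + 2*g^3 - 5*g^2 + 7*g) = -g^6 - 11*g^5 + g^4 - g^3 - 7*g^2 + 5*g - 1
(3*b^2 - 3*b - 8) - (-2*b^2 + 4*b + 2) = 5*b^2 - 7*b - 10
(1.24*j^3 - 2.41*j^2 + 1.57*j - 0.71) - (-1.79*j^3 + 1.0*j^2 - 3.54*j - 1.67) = 3.03*j^3 - 3.41*j^2 + 5.11*j + 0.96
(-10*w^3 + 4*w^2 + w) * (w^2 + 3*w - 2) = -10*w^5 - 26*w^4 + 33*w^3 - 5*w^2 - 2*w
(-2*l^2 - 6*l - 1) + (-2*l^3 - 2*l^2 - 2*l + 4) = -2*l^3 - 4*l^2 - 8*l + 3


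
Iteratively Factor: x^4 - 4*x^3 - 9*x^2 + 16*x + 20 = (x - 5)*(x^3 + x^2 - 4*x - 4) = (x - 5)*(x + 2)*(x^2 - x - 2) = (x - 5)*(x - 2)*(x + 2)*(x + 1)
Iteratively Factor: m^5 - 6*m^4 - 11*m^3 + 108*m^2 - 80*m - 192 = (m + 4)*(m^4 - 10*m^3 + 29*m^2 - 8*m - 48) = (m + 1)*(m + 4)*(m^3 - 11*m^2 + 40*m - 48) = (m - 4)*(m + 1)*(m + 4)*(m^2 - 7*m + 12) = (m - 4)*(m - 3)*(m + 1)*(m + 4)*(m - 4)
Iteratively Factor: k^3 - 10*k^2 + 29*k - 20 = (k - 4)*(k^2 - 6*k + 5) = (k - 4)*(k - 1)*(k - 5)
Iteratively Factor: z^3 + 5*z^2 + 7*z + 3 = (z + 1)*(z^2 + 4*z + 3) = (z + 1)*(z + 3)*(z + 1)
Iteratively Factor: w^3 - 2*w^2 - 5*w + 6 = (w + 2)*(w^2 - 4*w + 3) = (w - 3)*(w + 2)*(w - 1)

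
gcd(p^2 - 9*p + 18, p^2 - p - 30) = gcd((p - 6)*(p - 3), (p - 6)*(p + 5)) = p - 6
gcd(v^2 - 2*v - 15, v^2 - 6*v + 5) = v - 5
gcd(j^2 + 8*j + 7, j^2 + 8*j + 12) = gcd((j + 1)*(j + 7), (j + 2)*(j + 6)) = 1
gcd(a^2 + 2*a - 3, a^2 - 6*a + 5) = a - 1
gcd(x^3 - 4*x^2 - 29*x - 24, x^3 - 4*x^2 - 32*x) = x - 8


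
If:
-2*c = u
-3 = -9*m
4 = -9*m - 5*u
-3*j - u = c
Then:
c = 7/10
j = 7/30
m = 1/3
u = -7/5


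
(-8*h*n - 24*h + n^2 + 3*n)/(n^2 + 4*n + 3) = (-8*h + n)/(n + 1)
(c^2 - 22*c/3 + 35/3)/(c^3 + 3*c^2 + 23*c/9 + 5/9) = 3*(3*c^2 - 22*c + 35)/(9*c^3 + 27*c^2 + 23*c + 5)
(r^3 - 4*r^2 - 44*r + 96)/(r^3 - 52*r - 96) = (r - 2)/(r + 2)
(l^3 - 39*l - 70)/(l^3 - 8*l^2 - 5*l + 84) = (l^2 + 7*l + 10)/(l^2 - l - 12)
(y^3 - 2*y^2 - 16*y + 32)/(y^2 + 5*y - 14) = (y^2 - 16)/(y + 7)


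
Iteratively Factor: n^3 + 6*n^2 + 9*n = (n + 3)*(n^2 + 3*n) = n*(n + 3)*(n + 3)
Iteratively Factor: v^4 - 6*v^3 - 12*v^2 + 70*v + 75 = (v + 3)*(v^3 - 9*v^2 + 15*v + 25) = (v - 5)*(v + 3)*(v^2 - 4*v - 5) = (v - 5)^2*(v + 3)*(v + 1)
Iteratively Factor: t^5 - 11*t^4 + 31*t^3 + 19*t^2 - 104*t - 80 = (t - 5)*(t^4 - 6*t^3 + t^2 + 24*t + 16) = (t - 5)*(t + 1)*(t^3 - 7*t^2 + 8*t + 16) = (t - 5)*(t + 1)^2*(t^2 - 8*t + 16) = (t - 5)*(t - 4)*(t + 1)^2*(t - 4)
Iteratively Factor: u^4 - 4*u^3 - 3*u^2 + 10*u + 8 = (u + 1)*(u^3 - 5*u^2 + 2*u + 8) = (u - 2)*(u + 1)*(u^2 - 3*u - 4) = (u - 4)*(u - 2)*(u + 1)*(u + 1)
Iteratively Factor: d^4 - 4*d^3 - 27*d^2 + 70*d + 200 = (d - 5)*(d^3 + d^2 - 22*d - 40) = (d - 5)*(d + 2)*(d^2 - d - 20) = (d - 5)*(d + 2)*(d + 4)*(d - 5)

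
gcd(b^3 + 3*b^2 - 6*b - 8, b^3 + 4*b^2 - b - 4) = b^2 + 5*b + 4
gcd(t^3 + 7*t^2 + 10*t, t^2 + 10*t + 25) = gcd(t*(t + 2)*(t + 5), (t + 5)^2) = t + 5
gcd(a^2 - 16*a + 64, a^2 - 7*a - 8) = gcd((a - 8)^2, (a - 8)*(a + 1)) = a - 8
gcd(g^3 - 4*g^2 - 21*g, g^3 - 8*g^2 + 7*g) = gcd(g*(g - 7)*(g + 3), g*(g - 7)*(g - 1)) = g^2 - 7*g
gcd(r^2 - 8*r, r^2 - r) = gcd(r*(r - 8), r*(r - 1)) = r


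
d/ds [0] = 0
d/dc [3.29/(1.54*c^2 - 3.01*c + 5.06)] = (9.9029 - 10.1332*c)/(1.54*c^2 - 3.01*c + 5.06)^2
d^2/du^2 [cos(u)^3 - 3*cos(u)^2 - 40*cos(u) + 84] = 157*cos(u)/4 + 6*cos(2*u) - 9*cos(3*u)/4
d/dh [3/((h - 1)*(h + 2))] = 3*(-2*h - 1)/(h^4 + 2*h^3 - 3*h^2 - 4*h + 4)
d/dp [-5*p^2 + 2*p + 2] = 2 - 10*p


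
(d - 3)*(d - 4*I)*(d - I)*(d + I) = d^4 - 3*d^3 - 4*I*d^3 + d^2 + 12*I*d^2 - 3*d - 4*I*d + 12*I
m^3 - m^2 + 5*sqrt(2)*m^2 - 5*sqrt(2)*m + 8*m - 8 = (m - 1)*(m + sqrt(2))*(m + 4*sqrt(2))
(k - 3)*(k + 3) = k^2 - 9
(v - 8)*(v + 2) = v^2 - 6*v - 16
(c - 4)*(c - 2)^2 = c^3 - 8*c^2 + 20*c - 16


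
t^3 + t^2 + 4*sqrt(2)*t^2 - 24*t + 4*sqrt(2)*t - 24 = (t + 1)*(t - 2*sqrt(2))*(t + 6*sqrt(2))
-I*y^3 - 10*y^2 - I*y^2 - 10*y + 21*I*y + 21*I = (y - 7*I)*(y - 3*I)*(-I*y - I)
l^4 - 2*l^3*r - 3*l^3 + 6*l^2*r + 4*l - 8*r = (l - 2)^2*(l + 1)*(l - 2*r)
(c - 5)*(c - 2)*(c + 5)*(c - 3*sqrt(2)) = c^4 - 3*sqrt(2)*c^3 - 2*c^3 - 25*c^2 + 6*sqrt(2)*c^2 + 50*c + 75*sqrt(2)*c - 150*sqrt(2)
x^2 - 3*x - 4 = (x - 4)*(x + 1)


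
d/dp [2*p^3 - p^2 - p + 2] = 6*p^2 - 2*p - 1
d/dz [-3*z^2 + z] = 1 - 6*z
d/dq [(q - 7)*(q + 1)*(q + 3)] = 3*q^2 - 6*q - 25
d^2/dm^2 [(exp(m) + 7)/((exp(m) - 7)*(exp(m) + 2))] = (exp(4*m) + 33*exp(3*m) - 21*exp(2*m) + 497*exp(m) - 294)*exp(m)/(exp(6*m) - 15*exp(5*m) + 33*exp(4*m) + 295*exp(3*m) - 462*exp(2*m) - 2940*exp(m) - 2744)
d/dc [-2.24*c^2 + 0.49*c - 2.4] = 0.49 - 4.48*c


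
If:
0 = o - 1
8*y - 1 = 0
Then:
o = 1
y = 1/8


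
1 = 1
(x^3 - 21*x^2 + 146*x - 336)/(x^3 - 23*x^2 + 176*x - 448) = (x - 6)/(x - 8)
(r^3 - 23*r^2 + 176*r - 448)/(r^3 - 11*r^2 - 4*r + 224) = (r - 8)/(r + 4)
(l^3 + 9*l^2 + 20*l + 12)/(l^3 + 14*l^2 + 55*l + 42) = (l + 2)/(l + 7)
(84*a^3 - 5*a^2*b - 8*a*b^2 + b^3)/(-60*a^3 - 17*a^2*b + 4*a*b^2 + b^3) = (-7*a + b)/(5*a + b)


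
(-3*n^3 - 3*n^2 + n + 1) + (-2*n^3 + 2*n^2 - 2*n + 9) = -5*n^3 - n^2 - n + 10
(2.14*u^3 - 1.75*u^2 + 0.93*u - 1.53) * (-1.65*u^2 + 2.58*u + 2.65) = -3.531*u^5 + 8.4087*u^4 - 0.3785*u^3 + 0.2864*u^2 - 1.4829*u - 4.0545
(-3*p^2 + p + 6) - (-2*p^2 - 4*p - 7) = -p^2 + 5*p + 13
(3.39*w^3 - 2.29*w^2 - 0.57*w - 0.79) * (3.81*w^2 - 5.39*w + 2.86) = 12.9159*w^5 - 26.997*w^4 + 19.8668*w^3 - 6.487*w^2 + 2.6279*w - 2.2594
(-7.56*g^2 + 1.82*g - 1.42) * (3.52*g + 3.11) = -26.6112*g^3 - 17.1052*g^2 + 0.661799999999999*g - 4.4162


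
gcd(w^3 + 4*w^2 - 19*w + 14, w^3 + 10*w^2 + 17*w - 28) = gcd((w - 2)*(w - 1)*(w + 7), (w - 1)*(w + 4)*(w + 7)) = w^2 + 6*w - 7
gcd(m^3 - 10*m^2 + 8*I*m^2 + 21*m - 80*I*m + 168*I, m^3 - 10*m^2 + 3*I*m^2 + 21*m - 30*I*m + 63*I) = m^2 - 10*m + 21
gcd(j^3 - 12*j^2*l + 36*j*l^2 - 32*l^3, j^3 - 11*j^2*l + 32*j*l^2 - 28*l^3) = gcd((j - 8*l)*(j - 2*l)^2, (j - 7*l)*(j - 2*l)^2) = j^2 - 4*j*l + 4*l^2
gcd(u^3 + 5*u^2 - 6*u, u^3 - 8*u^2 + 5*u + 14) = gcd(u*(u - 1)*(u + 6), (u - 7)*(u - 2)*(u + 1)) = 1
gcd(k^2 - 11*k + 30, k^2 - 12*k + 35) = k - 5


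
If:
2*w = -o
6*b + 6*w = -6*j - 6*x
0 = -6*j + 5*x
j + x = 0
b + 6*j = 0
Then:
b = 0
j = 0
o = 0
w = 0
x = 0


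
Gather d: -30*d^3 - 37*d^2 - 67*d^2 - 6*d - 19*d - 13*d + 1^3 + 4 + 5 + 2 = -30*d^3 - 104*d^2 - 38*d + 12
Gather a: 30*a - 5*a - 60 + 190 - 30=25*a + 100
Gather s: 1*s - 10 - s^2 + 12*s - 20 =-s^2 + 13*s - 30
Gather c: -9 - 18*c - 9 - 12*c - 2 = -30*c - 20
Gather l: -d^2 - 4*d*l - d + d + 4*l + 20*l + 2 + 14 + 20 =-d^2 + l*(24 - 4*d) + 36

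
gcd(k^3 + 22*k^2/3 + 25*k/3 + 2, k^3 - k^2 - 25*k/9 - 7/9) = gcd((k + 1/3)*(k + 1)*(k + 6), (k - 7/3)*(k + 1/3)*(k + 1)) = k^2 + 4*k/3 + 1/3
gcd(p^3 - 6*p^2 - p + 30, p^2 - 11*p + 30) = p - 5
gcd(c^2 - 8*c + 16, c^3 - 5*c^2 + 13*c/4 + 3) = c - 4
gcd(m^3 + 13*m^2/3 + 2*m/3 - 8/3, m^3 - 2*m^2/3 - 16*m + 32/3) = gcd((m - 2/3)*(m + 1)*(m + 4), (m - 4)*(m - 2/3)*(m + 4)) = m^2 + 10*m/3 - 8/3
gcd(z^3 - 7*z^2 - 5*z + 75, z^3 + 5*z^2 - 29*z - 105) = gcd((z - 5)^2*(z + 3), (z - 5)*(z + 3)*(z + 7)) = z^2 - 2*z - 15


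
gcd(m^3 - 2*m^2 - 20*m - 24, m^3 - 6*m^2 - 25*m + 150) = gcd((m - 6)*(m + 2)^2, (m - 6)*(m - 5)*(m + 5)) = m - 6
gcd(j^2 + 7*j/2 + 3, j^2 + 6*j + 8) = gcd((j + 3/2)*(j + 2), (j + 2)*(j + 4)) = j + 2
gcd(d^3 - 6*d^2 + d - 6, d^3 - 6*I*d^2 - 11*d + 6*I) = d - I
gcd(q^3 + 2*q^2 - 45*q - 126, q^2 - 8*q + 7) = q - 7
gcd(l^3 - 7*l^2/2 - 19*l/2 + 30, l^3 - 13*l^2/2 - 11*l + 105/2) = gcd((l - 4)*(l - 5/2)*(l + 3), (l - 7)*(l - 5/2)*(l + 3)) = l^2 + l/2 - 15/2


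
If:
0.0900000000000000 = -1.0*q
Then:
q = -0.09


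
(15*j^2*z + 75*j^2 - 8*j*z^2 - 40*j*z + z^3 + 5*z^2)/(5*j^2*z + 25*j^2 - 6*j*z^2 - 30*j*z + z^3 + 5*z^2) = (-3*j + z)/(-j + z)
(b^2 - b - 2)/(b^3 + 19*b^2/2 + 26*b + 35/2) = 2*(b - 2)/(2*b^2 + 17*b + 35)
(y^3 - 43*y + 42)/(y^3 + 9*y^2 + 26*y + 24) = (y^3 - 43*y + 42)/(y^3 + 9*y^2 + 26*y + 24)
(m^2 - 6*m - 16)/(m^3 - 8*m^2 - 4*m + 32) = 1/(m - 2)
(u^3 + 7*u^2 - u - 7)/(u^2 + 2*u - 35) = (u^2 - 1)/(u - 5)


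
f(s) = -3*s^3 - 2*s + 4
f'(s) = -9*s^2 - 2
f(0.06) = 3.88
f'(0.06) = -2.03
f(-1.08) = 9.94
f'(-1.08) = -12.50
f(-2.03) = 33.16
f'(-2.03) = -39.09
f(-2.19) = 39.89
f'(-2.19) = -45.16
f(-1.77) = 24.18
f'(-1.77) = -30.20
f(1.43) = -7.63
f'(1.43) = -20.40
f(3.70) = -155.36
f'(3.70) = -125.21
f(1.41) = -7.23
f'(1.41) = -19.89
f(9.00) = -2201.00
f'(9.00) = -731.00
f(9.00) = -2201.00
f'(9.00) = -731.00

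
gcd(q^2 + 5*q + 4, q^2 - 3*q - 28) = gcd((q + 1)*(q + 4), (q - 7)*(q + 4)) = q + 4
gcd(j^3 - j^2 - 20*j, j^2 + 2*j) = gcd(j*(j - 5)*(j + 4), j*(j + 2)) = j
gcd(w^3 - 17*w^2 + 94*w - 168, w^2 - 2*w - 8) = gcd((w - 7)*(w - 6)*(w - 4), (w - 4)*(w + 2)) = w - 4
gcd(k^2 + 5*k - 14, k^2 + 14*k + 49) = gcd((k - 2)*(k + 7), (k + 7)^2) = k + 7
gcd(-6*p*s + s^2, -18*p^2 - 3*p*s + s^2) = 6*p - s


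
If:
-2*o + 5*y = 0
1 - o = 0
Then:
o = 1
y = 2/5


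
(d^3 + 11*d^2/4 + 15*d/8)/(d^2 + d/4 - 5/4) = d*(2*d + 3)/(2*(d - 1))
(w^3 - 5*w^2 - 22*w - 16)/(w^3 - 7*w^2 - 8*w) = (w + 2)/w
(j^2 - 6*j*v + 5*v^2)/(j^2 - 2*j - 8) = (-j^2 + 6*j*v - 5*v^2)/(-j^2 + 2*j + 8)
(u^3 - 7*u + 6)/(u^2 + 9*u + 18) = (u^2 - 3*u + 2)/(u + 6)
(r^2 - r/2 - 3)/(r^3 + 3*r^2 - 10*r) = (r + 3/2)/(r*(r + 5))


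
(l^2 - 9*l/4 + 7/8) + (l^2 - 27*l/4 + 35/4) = 2*l^2 - 9*l + 77/8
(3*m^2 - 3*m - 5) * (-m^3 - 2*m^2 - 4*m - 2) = -3*m^5 - 3*m^4 - m^3 + 16*m^2 + 26*m + 10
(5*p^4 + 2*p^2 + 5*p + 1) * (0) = 0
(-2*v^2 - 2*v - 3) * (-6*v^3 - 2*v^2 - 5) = 12*v^5 + 16*v^4 + 22*v^3 + 16*v^2 + 10*v + 15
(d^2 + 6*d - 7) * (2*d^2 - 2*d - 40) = 2*d^4 + 10*d^3 - 66*d^2 - 226*d + 280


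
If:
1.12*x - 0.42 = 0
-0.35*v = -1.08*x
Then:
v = 1.16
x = 0.38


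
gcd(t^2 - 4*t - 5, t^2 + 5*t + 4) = t + 1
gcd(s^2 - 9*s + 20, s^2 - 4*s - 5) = s - 5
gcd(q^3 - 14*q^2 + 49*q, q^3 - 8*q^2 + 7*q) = q^2 - 7*q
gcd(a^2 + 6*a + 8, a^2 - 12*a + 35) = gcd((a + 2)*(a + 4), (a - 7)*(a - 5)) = 1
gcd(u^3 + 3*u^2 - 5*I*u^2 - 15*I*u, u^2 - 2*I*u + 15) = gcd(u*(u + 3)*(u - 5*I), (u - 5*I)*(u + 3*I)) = u - 5*I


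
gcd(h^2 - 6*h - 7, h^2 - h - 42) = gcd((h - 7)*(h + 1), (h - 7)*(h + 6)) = h - 7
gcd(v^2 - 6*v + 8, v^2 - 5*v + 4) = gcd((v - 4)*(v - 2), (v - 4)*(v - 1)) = v - 4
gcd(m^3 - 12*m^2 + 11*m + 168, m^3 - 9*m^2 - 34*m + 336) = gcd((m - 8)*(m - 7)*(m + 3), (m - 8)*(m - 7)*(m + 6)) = m^2 - 15*m + 56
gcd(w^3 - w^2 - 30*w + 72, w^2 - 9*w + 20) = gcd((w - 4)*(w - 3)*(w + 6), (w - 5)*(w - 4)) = w - 4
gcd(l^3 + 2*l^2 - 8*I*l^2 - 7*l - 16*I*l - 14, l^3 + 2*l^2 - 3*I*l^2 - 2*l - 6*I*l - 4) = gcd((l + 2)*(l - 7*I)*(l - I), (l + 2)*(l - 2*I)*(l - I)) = l^2 + l*(2 - I) - 2*I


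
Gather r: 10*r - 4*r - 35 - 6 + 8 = 6*r - 33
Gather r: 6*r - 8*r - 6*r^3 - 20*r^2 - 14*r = -6*r^3 - 20*r^2 - 16*r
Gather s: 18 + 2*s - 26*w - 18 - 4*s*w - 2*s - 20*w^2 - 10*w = -4*s*w - 20*w^2 - 36*w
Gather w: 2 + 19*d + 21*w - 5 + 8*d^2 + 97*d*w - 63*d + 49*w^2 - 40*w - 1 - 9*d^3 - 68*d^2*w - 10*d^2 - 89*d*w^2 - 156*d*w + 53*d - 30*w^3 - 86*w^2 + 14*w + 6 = -9*d^3 - 2*d^2 + 9*d - 30*w^3 + w^2*(-89*d - 37) + w*(-68*d^2 - 59*d - 5) + 2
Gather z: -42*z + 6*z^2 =6*z^2 - 42*z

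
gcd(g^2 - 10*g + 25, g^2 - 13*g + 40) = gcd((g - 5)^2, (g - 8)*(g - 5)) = g - 5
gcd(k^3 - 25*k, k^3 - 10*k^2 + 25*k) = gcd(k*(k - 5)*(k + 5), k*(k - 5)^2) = k^2 - 5*k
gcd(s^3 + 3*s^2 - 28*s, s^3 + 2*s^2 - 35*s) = s^2 + 7*s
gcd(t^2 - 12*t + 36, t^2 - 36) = t - 6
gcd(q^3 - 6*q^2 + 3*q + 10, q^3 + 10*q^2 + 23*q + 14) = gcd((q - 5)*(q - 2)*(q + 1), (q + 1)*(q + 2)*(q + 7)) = q + 1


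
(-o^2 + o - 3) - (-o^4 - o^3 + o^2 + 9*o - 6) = o^4 + o^3 - 2*o^2 - 8*o + 3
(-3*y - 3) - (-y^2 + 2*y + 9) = y^2 - 5*y - 12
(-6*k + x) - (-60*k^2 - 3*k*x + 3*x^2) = 60*k^2 + 3*k*x - 6*k - 3*x^2 + x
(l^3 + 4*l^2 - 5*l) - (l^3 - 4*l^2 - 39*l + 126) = 8*l^2 + 34*l - 126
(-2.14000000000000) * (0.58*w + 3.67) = -1.2412*w - 7.8538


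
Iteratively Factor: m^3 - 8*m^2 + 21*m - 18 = (m - 3)*(m^2 - 5*m + 6) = (m - 3)^2*(m - 2)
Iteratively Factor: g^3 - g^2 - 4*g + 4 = (g - 1)*(g^2 - 4) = (g - 2)*(g - 1)*(g + 2)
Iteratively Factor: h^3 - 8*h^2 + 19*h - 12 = (h - 1)*(h^2 - 7*h + 12) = (h - 4)*(h - 1)*(h - 3)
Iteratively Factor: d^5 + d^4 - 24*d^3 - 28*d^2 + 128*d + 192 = (d + 2)*(d^4 - d^3 - 22*d^2 + 16*d + 96) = (d - 4)*(d + 2)*(d^3 + 3*d^2 - 10*d - 24) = (d - 4)*(d + 2)*(d + 4)*(d^2 - d - 6) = (d - 4)*(d - 3)*(d + 2)*(d + 4)*(d + 2)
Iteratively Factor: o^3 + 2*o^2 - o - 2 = (o + 2)*(o^2 - 1) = (o + 1)*(o + 2)*(o - 1)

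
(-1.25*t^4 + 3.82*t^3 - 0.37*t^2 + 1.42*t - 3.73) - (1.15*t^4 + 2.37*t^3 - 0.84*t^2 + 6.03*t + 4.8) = -2.4*t^4 + 1.45*t^3 + 0.47*t^2 - 4.61*t - 8.53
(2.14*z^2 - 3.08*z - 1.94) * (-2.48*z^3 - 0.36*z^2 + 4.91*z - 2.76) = -5.3072*z^5 + 6.868*z^4 + 16.4274*z^3 - 20.3308*z^2 - 1.0246*z + 5.3544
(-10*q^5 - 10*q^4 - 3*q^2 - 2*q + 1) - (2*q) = -10*q^5 - 10*q^4 - 3*q^2 - 4*q + 1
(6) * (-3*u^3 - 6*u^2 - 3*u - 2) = -18*u^3 - 36*u^2 - 18*u - 12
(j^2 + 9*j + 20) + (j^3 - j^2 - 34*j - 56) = j^3 - 25*j - 36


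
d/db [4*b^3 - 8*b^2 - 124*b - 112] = 12*b^2 - 16*b - 124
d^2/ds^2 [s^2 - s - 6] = 2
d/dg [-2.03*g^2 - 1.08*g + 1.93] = -4.06*g - 1.08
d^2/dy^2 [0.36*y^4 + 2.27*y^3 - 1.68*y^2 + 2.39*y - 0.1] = 4.32*y^2 + 13.62*y - 3.36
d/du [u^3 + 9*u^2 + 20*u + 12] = 3*u^2 + 18*u + 20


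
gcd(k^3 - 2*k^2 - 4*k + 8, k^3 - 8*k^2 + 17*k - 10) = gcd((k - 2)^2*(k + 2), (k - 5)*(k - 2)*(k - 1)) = k - 2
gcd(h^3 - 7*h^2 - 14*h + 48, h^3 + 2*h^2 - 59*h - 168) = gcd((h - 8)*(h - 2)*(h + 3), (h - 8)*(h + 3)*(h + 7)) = h^2 - 5*h - 24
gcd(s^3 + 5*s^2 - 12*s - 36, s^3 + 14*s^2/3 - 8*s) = s + 6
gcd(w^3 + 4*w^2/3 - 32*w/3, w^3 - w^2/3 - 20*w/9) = w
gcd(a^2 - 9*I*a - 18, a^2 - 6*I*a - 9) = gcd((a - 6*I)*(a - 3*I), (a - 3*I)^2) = a - 3*I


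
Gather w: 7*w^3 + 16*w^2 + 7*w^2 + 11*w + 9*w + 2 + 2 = 7*w^3 + 23*w^2 + 20*w + 4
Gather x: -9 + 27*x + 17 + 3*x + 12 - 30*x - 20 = 0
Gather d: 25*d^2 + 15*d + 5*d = 25*d^2 + 20*d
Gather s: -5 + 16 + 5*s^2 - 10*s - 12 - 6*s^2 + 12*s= -s^2 + 2*s - 1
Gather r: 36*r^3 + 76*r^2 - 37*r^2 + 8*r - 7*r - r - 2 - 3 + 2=36*r^3 + 39*r^2 - 3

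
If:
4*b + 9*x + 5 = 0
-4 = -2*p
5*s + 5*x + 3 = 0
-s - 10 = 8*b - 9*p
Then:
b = 181/190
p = 2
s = 36/95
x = -93/95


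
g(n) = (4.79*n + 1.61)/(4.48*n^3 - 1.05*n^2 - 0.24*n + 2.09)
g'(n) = (4.79*n + 1.61)*(-13.44*n^2 + 2.1*n + 0.24)/(4.48*n^3 - 1.05*n^2 - 0.24*n + 2.09)^2 + 4.79/(4.48*n^3 - 1.05*n^2 - 0.24*n + 2.09)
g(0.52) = 1.77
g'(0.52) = 0.31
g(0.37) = 1.62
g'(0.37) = 1.66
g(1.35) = 0.74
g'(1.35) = -1.02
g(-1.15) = 0.67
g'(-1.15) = 1.46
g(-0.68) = -4.59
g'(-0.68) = 107.94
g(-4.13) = 0.05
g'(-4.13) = 0.03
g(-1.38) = 0.44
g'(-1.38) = 0.67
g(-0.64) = -2.28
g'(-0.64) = 31.05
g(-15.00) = 0.00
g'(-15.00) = 0.00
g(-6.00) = 0.03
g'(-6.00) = 0.01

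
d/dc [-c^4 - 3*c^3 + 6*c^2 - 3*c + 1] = -4*c^3 - 9*c^2 + 12*c - 3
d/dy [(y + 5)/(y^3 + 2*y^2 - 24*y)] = (y*(y^2 + 2*y - 24) - (y + 5)*(3*y^2 + 4*y - 24))/(y^2*(y^2 + 2*y - 24)^2)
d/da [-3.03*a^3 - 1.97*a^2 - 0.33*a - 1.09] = -9.09*a^2 - 3.94*a - 0.33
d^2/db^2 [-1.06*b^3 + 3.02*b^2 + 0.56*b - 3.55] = 6.04 - 6.36*b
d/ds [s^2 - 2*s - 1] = 2*s - 2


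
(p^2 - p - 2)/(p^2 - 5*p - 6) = (p - 2)/(p - 6)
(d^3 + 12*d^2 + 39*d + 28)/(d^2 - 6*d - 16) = (d^3 + 12*d^2 + 39*d + 28)/(d^2 - 6*d - 16)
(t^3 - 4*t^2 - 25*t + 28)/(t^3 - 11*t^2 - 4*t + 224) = (t - 1)/(t - 8)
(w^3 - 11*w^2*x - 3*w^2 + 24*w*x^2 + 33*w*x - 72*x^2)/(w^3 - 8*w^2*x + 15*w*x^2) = (-w^2 + 8*w*x + 3*w - 24*x)/(w*(-w + 5*x))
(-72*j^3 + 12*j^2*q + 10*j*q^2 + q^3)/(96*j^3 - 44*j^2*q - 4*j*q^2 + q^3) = (6*j + q)/(-8*j + q)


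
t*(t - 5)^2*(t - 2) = t^4 - 12*t^3 + 45*t^2 - 50*t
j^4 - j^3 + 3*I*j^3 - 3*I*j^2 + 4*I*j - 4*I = (j - 1)*(j - I)*(j + 2*I)^2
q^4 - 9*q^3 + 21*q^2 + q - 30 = (q - 5)*(q - 3)*(q - 2)*(q + 1)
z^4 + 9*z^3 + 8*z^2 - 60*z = z*(z - 2)*(z + 5)*(z + 6)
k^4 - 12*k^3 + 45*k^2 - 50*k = k*(k - 5)^2*(k - 2)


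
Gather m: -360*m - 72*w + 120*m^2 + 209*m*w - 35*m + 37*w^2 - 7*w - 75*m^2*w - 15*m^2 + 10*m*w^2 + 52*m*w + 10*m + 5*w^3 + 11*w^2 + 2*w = m^2*(105 - 75*w) + m*(10*w^2 + 261*w - 385) + 5*w^3 + 48*w^2 - 77*w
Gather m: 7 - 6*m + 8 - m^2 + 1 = -m^2 - 6*m + 16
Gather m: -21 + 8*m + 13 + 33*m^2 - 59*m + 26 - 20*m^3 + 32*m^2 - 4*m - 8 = -20*m^3 + 65*m^2 - 55*m + 10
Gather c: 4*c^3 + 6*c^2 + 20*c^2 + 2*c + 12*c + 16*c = 4*c^3 + 26*c^2 + 30*c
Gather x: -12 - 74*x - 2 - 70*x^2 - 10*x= -70*x^2 - 84*x - 14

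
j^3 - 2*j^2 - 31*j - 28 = (j - 7)*(j + 1)*(j + 4)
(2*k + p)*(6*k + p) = 12*k^2 + 8*k*p + p^2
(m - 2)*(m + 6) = m^2 + 4*m - 12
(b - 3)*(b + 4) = b^2 + b - 12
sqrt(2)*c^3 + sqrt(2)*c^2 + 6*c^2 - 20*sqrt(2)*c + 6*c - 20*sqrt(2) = (c - 2*sqrt(2))*(c + 5*sqrt(2))*(sqrt(2)*c + sqrt(2))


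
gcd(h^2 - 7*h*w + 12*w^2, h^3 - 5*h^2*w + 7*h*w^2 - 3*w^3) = -h + 3*w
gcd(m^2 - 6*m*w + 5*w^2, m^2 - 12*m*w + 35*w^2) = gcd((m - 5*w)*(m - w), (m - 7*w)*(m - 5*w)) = -m + 5*w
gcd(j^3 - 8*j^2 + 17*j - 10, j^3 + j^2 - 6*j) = j - 2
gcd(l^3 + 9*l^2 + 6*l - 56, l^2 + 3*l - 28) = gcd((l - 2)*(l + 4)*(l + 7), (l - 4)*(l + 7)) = l + 7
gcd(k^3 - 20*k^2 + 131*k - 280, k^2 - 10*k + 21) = k - 7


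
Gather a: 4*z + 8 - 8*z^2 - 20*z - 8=-8*z^2 - 16*z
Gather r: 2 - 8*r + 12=14 - 8*r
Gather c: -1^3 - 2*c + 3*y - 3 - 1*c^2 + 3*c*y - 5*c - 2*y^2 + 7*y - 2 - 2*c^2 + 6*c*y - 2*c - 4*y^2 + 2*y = -3*c^2 + c*(9*y - 9) - 6*y^2 + 12*y - 6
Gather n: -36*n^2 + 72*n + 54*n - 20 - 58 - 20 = -36*n^2 + 126*n - 98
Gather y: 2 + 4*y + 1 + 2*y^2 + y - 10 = 2*y^2 + 5*y - 7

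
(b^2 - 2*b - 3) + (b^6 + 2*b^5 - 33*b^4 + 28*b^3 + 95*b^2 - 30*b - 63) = b^6 + 2*b^5 - 33*b^4 + 28*b^3 + 96*b^2 - 32*b - 66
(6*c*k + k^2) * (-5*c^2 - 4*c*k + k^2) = -30*c^3*k - 29*c^2*k^2 + 2*c*k^3 + k^4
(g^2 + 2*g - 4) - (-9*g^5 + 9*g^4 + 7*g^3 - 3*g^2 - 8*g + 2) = 9*g^5 - 9*g^4 - 7*g^3 + 4*g^2 + 10*g - 6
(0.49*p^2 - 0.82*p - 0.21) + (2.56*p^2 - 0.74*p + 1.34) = 3.05*p^2 - 1.56*p + 1.13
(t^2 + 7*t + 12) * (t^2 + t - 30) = t^4 + 8*t^3 - 11*t^2 - 198*t - 360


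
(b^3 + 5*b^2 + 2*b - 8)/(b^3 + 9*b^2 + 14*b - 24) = (b + 2)/(b + 6)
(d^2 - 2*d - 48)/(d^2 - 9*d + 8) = (d + 6)/(d - 1)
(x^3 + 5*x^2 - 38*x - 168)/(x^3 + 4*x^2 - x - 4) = (x^2 + x - 42)/(x^2 - 1)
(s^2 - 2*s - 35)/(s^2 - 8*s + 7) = (s + 5)/(s - 1)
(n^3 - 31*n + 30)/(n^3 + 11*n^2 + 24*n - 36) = (n - 5)/(n + 6)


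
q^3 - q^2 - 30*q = q*(q - 6)*(q + 5)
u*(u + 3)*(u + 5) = u^3 + 8*u^2 + 15*u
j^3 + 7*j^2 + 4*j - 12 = (j - 1)*(j + 2)*(j + 6)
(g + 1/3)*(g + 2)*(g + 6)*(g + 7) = g^4 + 46*g^3/3 + 73*g^2 + 320*g/3 + 28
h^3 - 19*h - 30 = (h - 5)*(h + 2)*(h + 3)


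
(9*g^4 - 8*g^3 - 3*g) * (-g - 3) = -9*g^5 - 19*g^4 + 24*g^3 + 3*g^2 + 9*g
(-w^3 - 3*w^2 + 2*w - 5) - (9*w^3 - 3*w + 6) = -10*w^3 - 3*w^2 + 5*w - 11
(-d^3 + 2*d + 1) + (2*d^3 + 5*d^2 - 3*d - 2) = d^3 + 5*d^2 - d - 1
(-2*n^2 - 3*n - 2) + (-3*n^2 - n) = -5*n^2 - 4*n - 2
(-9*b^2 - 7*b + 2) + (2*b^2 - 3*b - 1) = -7*b^2 - 10*b + 1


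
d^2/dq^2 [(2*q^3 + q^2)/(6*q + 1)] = 2*(72*q^3 + 36*q^2 + 6*q + 1)/(216*q^3 + 108*q^2 + 18*q + 1)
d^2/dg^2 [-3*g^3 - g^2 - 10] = -18*g - 2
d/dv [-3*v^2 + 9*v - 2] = 9 - 6*v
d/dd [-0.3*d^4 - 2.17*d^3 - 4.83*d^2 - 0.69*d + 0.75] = -1.2*d^3 - 6.51*d^2 - 9.66*d - 0.69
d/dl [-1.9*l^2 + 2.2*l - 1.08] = 2.2 - 3.8*l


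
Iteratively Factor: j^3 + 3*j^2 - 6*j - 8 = (j - 2)*(j^2 + 5*j + 4) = (j - 2)*(j + 4)*(j + 1)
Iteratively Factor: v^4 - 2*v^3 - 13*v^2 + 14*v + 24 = (v + 3)*(v^3 - 5*v^2 + 2*v + 8) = (v + 1)*(v + 3)*(v^2 - 6*v + 8) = (v - 4)*(v + 1)*(v + 3)*(v - 2)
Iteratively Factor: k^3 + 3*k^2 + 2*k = (k + 1)*(k^2 + 2*k) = (k + 1)*(k + 2)*(k)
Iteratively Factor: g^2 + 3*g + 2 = (g + 2)*(g + 1)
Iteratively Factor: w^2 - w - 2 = (w + 1)*(w - 2)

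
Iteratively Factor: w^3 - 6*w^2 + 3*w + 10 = (w - 5)*(w^2 - w - 2) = (w - 5)*(w + 1)*(w - 2)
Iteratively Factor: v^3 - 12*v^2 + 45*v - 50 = (v - 5)*(v^2 - 7*v + 10) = (v - 5)^2*(v - 2)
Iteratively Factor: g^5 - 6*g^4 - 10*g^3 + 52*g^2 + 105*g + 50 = (g - 5)*(g^4 - g^3 - 15*g^2 - 23*g - 10) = (g - 5)*(g + 1)*(g^3 - 2*g^2 - 13*g - 10) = (g - 5)^2*(g + 1)*(g^2 + 3*g + 2) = (g - 5)^2*(g + 1)^2*(g + 2)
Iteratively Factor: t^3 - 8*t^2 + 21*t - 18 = (t - 3)*(t^2 - 5*t + 6) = (t - 3)^2*(t - 2)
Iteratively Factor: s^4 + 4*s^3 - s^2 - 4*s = (s)*(s^3 + 4*s^2 - s - 4) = s*(s + 1)*(s^2 + 3*s - 4) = s*(s + 1)*(s + 4)*(s - 1)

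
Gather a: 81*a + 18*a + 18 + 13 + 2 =99*a + 33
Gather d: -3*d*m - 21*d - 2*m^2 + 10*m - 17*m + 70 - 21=d*(-3*m - 21) - 2*m^2 - 7*m + 49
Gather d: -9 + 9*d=9*d - 9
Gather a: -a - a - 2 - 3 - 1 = -2*a - 6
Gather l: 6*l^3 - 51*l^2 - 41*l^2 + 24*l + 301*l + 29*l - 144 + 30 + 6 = 6*l^3 - 92*l^2 + 354*l - 108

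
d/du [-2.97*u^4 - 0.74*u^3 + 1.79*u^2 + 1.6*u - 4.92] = -11.88*u^3 - 2.22*u^2 + 3.58*u + 1.6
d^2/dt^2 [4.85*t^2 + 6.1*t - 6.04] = 9.70000000000000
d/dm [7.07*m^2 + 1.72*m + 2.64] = 14.14*m + 1.72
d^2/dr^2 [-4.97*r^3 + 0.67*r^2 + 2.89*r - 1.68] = 1.34 - 29.82*r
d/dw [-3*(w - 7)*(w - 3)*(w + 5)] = -9*w^2 + 30*w + 87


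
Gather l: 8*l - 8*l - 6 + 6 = 0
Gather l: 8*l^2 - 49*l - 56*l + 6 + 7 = 8*l^2 - 105*l + 13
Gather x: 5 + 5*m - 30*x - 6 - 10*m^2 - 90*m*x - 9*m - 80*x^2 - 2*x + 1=-10*m^2 - 4*m - 80*x^2 + x*(-90*m - 32)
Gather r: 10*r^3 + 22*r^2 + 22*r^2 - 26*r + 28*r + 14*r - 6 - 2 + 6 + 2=10*r^3 + 44*r^2 + 16*r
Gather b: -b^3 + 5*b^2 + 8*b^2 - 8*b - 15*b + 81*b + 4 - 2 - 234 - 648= -b^3 + 13*b^2 + 58*b - 880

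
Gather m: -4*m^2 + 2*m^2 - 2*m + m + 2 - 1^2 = -2*m^2 - m + 1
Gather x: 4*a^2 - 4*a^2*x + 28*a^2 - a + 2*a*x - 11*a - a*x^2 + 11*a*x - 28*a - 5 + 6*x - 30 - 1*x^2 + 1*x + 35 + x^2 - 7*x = 32*a^2 - a*x^2 - 40*a + x*(-4*a^2 + 13*a)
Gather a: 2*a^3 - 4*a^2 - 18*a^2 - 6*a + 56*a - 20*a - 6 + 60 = 2*a^3 - 22*a^2 + 30*a + 54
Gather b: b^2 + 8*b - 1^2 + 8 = b^2 + 8*b + 7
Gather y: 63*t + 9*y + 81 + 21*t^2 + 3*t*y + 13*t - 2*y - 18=21*t^2 + 76*t + y*(3*t + 7) + 63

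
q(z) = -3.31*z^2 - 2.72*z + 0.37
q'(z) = -6.62*z - 2.72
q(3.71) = -55.28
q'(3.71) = -27.28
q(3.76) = -56.65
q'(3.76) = -27.61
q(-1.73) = -4.83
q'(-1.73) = 8.73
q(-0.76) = 0.53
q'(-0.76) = 2.31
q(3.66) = -53.92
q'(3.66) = -26.95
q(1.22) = -7.88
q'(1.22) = -10.80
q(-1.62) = -3.91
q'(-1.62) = 8.00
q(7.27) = -194.35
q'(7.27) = -50.85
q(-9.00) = -243.26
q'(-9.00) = 56.86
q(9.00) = -292.22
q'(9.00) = -62.30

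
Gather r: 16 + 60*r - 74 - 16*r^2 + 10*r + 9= -16*r^2 + 70*r - 49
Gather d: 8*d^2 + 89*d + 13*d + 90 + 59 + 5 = 8*d^2 + 102*d + 154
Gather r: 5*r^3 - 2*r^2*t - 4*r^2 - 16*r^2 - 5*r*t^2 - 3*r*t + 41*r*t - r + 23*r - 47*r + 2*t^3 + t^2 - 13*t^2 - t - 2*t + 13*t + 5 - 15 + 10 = 5*r^3 + r^2*(-2*t - 20) + r*(-5*t^2 + 38*t - 25) + 2*t^3 - 12*t^2 + 10*t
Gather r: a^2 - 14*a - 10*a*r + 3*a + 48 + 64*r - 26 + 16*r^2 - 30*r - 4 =a^2 - 11*a + 16*r^2 + r*(34 - 10*a) + 18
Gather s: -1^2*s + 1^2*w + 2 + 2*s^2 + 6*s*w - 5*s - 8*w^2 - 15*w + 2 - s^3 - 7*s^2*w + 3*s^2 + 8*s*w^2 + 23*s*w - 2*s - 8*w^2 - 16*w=-s^3 + s^2*(5 - 7*w) + s*(8*w^2 + 29*w - 8) - 16*w^2 - 30*w + 4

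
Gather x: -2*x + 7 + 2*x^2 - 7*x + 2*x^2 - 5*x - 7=4*x^2 - 14*x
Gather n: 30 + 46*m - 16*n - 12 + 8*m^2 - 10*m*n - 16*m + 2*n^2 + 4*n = 8*m^2 + 30*m + 2*n^2 + n*(-10*m - 12) + 18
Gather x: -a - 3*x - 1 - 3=-a - 3*x - 4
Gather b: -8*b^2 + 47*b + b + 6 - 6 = -8*b^2 + 48*b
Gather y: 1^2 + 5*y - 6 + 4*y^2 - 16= 4*y^2 + 5*y - 21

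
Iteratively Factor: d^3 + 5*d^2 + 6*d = (d)*(d^2 + 5*d + 6) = d*(d + 2)*(d + 3)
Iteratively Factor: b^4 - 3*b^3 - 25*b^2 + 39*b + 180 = (b - 4)*(b^3 + b^2 - 21*b - 45) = (b - 5)*(b - 4)*(b^2 + 6*b + 9) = (b - 5)*(b - 4)*(b + 3)*(b + 3)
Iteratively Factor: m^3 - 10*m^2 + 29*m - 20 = (m - 5)*(m^2 - 5*m + 4) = (m - 5)*(m - 4)*(m - 1)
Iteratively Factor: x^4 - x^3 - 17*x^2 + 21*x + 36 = (x - 3)*(x^3 + 2*x^2 - 11*x - 12) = (x - 3)^2*(x^2 + 5*x + 4) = (x - 3)^2*(x + 1)*(x + 4)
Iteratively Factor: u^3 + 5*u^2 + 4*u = (u + 4)*(u^2 + u) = u*(u + 4)*(u + 1)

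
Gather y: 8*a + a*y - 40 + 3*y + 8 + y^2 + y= 8*a + y^2 + y*(a + 4) - 32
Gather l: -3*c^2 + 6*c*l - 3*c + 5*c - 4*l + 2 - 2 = -3*c^2 + 2*c + l*(6*c - 4)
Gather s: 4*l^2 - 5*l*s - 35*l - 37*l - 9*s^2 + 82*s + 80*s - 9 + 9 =4*l^2 - 72*l - 9*s^2 + s*(162 - 5*l)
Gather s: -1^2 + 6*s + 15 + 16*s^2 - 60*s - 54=16*s^2 - 54*s - 40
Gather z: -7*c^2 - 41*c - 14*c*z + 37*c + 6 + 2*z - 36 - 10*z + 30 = -7*c^2 - 4*c + z*(-14*c - 8)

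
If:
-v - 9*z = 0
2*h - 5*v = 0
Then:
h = -45*z/2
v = -9*z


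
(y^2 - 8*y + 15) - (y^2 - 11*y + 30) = 3*y - 15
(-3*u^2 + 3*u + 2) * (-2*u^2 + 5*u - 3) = 6*u^4 - 21*u^3 + 20*u^2 + u - 6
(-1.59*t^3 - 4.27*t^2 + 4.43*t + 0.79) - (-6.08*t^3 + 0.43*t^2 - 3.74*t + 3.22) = 4.49*t^3 - 4.7*t^2 + 8.17*t - 2.43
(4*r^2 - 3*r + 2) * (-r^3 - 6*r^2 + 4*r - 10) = -4*r^5 - 21*r^4 + 32*r^3 - 64*r^2 + 38*r - 20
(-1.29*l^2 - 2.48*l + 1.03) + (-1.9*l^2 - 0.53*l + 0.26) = -3.19*l^2 - 3.01*l + 1.29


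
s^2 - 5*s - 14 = (s - 7)*(s + 2)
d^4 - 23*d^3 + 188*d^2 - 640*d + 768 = (d - 8)^2*(d - 4)*(d - 3)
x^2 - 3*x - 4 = (x - 4)*(x + 1)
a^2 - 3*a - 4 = (a - 4)*(a + 1)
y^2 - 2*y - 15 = (y - 5)*(y + 3)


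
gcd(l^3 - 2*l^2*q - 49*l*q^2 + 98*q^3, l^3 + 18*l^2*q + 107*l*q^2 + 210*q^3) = l + 7*q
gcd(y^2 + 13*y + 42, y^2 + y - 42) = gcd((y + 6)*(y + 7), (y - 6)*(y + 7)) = y + 7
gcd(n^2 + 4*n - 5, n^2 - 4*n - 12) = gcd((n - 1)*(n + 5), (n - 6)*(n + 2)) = 1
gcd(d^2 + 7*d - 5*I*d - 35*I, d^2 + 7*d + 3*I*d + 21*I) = d + 7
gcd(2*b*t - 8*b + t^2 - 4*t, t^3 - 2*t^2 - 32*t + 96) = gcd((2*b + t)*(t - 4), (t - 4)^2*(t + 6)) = t - 4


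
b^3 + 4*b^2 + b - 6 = (b - 1)*(b + 2)*(b + 3)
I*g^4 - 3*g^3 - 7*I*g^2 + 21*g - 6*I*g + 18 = (g - 3)*(g + 2)*(g + 3*I)*(I*g + I)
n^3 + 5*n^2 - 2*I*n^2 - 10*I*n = n*(n + 5)*(n - 2*I)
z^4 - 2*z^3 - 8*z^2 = z^2*(z - 4)*(z + 2)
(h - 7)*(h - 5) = h^2 - 12*h + 35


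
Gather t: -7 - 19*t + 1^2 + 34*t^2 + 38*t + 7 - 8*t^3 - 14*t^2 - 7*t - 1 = -8*t^3 + 20*t^2 + 12*t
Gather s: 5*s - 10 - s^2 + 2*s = -s^2 + 7*s - 10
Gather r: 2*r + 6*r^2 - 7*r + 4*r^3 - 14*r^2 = 4*r^3 - 8*r^2 - 5*r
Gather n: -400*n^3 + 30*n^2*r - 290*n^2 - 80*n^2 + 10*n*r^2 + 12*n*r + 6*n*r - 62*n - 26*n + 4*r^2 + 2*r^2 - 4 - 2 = -400*n^3 + n^2*(30*r - 370) + n*(10*r^2 + 18*r - 88) + 6*r^2 - 6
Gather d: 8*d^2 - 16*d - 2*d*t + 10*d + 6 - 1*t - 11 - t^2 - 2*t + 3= 8*d^2 + d*(-2*t - 6) - t^2 - 3*t - 2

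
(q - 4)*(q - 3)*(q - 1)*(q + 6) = q^4 - 2*q^3 - 29*q^2 + 102*q - 72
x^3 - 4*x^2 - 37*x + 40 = (x - 8)*(x - 1)*(x + 5)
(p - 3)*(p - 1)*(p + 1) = p^3 - 3*p^2 - p + 3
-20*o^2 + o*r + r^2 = (-4*o + r)*(5*o + r)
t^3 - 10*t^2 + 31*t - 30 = (t - 5)*(t - 3)*(t - 2)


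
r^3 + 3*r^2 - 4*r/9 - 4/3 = (r - 2/3)*(r + 2/3)*(r + 3)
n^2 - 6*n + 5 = (n - 5)*(n - 1)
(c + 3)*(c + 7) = c^2 + 10*c + 21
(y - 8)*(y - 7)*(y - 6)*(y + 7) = y^4 - 14*y^3 - y^2 + 686*y - 2352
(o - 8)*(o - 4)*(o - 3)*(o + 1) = o^4 - 14*o^3 + 53*o^2 - 28*o - 96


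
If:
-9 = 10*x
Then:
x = -9/10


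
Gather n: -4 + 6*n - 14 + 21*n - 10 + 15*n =42*n - 28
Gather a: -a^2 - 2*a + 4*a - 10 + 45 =-a^2 + 2*a + 35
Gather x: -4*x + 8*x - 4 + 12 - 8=4*x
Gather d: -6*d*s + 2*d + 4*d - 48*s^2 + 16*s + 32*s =d*(6 - 6*s) - 48*s^2 + 48*s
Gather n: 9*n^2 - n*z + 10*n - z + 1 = 9*n^2 + n*(10 - z) - z + 1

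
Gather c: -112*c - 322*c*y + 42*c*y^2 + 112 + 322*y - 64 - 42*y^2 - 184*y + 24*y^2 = c*(42*y^2 - 322*y - 112) - 18*y^2 + 138*y + 48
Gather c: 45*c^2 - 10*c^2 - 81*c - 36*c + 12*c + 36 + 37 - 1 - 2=35*c^2 - 105*c + 70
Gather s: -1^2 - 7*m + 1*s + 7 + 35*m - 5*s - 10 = 28*m - 4*s - 4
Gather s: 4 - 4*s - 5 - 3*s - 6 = -7*s - 7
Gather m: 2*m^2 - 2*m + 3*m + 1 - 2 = 2*m^2 + m - 1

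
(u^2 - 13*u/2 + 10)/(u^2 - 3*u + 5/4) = 2*(u - 4)/(2*u - 1)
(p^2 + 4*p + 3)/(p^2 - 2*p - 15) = (p + 1)/(p - 5)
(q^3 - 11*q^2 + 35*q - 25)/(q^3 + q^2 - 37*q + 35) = (q - 5)/(q + 7)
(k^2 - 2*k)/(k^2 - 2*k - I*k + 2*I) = k/(k - I)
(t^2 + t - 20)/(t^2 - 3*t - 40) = (t - 4)/(t - 8)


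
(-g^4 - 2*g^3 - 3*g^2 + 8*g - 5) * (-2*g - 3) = 2*g^5 + 7*g^4 + 12*g^3 - 7*g^2 - 14*g + 15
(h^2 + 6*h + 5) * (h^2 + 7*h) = h^4 + 13*h^3 + 47*h^2 + 35*h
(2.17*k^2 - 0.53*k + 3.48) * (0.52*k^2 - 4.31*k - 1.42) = 1.1284*k^4 - 9.6283*k^3 + 1.0125*k^2 - 14.2462*k - 4.9416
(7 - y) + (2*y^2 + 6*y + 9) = 2*y^2 + 5*y + 16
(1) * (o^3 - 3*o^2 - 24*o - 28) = o^3 - 3*o^2 - 24*o - 28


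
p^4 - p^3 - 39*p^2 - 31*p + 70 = (p - 7)*(p - 1)*(p + 2)*(p + 5)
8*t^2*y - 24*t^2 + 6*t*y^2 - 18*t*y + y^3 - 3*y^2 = (2*t + y)*(4*t + y)*(y - 3)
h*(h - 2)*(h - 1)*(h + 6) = h^4 + 3*h^3 - 16*h^2 + 12*h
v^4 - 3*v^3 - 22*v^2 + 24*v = v*(v - 6)*(v - 1)*(v + 4)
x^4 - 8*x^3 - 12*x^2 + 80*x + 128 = (x - 8)*(x - 4)*(x + 2)^2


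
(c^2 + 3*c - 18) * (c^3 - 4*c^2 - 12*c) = c^5 - c^4 - 42*c^3 + 36*c^2 + 216*c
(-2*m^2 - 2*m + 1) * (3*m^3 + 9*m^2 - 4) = -6*m^5 - 24*m^4 - 15*m^3 + 17*m^2 + 8*m - 4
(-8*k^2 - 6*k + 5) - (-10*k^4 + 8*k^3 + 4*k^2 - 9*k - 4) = 10*k^4 - 8*k^3 - 12*k^2 + 3*k + 9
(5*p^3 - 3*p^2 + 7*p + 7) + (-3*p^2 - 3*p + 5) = 5*p^3 - 6*p^2 + 4*p + 12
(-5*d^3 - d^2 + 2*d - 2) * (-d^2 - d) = 5*d^5 + 6*d^4 - d^3 + 2*d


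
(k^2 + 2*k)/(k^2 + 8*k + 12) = k/(k + 6)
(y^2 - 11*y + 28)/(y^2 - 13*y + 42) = (y - 4)/(y - 6)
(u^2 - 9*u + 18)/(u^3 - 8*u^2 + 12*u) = (u - 3)/(u*(u - 2))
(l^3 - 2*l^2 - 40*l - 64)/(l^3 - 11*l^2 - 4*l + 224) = (l + 2)/(l - 7)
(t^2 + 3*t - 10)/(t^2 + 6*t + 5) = (t - 2)/(t + 1)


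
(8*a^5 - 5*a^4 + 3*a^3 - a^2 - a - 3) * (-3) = -24*a^5 + 15*a^4 - 9*a^3 + 3*a^2 + 3*a + 9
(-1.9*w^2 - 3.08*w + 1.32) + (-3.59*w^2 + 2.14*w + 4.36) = -5.49*w^2 - 0.94*w + 5.68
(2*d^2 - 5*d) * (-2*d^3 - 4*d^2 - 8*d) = -4*d^5 + 2*d^4 + 4*d^3 + 40*d^2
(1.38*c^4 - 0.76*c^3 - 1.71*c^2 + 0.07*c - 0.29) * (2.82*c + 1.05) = 3.8916*c^5 - 0.6942*c^4 - 5.6202*c^3 - 1.5981*c^2 - 0.7443*c - 0.3045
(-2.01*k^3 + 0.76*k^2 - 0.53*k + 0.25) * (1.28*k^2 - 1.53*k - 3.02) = -2.5728*k^5 + 4.0481*k^4 + 4.229*k^3 - 1.1643*k^2 + 1.2181*k - 0.755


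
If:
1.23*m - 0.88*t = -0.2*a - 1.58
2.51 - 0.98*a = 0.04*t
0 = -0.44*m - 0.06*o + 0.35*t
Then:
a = 2.56122448979592 - 0.0408163265306122*t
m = 0.722083955533433*t - 1.70101211216194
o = 0.538050992754825*t + 12.4740888225209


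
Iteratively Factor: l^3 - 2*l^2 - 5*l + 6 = (l - 3)*(l^2 + l - 2) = (l - 3)*(l + 2)*(l - 1)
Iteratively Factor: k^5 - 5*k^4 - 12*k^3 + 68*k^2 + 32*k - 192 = (k - 2)*(k^4 - 3*k^3 - 18*k^2 + 32*k + 96) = (k - 4)*(k - 2)*(k^3 + k^2 - 14*k - 24) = (k - 4)^2*(k - 2)*(k^2 + 5*k + 6) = (k - 4)^2*(k - 2)*(k + 3)*(k + 2)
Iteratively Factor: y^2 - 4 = (y - 2)*(y + 2)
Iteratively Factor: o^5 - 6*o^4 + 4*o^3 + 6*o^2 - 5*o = (o - 1)*(o^4 - 5*o^3 - o^2 + 5*o) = (o - 1)*(o + 1)*(o^3 - 6*o^2 + 5*o) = o*(o - 1)*(o + 1)*(o^2 - 6*o + 5) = o*(o - 1)^2*(o + 1)*(o - 5)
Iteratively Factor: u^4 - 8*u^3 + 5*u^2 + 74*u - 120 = (u - 5)*(u^3 - 3*u^2 - 10*u + 24) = (u - 5)*(u - 2)*(u^2 - u - 12) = (u - 5)*(u - 2)*(u + 3)*(u - 4)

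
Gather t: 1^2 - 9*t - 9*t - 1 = -18*t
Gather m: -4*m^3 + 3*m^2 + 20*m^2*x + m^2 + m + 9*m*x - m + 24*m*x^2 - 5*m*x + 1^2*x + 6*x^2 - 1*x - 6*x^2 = -4*m^3 + m^2*(20*x + 4) + m*(24*x^2 + 4*x)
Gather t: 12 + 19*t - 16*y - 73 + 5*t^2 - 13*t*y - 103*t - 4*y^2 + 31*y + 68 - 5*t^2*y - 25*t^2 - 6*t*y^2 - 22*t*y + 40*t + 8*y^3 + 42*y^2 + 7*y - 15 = t^2*(-5*y - 20) + t*(-6*y^2 - 35*y - 44) + 8*y^3 + 38*y^2 + 22*y - 8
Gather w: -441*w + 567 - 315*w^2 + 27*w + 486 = -315*w^2 - 414*w + 1053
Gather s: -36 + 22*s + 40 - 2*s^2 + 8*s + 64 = -2*s^2 + 30*s + 68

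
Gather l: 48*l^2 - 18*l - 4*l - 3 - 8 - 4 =48*l^2 - 22*l - 15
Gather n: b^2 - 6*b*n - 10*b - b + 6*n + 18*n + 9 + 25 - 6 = b^2 - 11*b + n*(24 - 6*b) + 28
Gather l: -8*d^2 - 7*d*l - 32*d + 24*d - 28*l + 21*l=-8*d^2 - 8*d + l*(-7*d - 7)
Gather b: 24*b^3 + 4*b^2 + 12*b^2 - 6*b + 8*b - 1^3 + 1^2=24*b^3 + 16*b^2 + 2*b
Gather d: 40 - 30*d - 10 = 30 - 30*d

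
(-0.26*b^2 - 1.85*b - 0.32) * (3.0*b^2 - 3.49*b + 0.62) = -0.78*b^4 - 4.6426*b^3 + 5.3353*b^2 - 0.0302*b - 0.1984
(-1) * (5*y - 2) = 2 - 5*y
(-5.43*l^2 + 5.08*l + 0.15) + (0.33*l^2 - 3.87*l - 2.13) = -5.1*l^2 + 1.21*l - 1.98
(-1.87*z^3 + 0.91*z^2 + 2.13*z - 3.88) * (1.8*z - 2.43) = -3.366*z^4 + 6.1821*z^3 + 1.6227*z^2 - 12.1599*z + 9.4284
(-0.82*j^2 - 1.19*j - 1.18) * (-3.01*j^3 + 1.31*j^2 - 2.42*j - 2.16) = 2.4682*j^5 + 2.5077*j^4 + 3.9773*j^3 + 3.1052*j^2 + 5.426*j + 2.5488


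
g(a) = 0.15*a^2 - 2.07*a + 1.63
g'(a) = 0.3*a - 2.07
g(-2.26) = 7.07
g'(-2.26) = -2.75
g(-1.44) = 4.92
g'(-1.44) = -2.50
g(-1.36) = 4.72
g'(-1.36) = -2.48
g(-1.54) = 5.17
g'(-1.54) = -2.53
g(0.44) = 0.75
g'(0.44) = -1.94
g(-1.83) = 5.92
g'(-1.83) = -2.62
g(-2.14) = 6.75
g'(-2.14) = -2.71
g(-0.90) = 3.61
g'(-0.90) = -2.34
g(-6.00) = 19.45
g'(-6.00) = -3.87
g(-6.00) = 19.45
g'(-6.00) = -3.87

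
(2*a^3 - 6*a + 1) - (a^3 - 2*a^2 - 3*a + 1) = a^3 + 2*a^2 - 3*a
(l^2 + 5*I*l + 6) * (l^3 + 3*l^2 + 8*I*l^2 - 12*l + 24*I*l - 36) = l^5 + 3*l^4 + 13*I*l^4 - 46*l^3 + 39*I*l^3 - 138*l^2 - 12*I*l^2 - 72*l - 36*I*l - 216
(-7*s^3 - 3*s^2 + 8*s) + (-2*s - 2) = -7*s^3 - 3*s^2 + 6*s - 2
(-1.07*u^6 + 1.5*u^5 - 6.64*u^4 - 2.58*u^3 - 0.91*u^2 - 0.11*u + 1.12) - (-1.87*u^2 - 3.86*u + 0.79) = -1.07*u^6 + 1.5*u^5 - 6.64*u^4 - 2.58*u^3 + 0.96*u^2 + 3.75*u + 0.33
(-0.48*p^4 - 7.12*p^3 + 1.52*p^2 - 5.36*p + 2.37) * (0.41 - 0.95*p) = 0.456*p^5 + 6.5672*p^4 - 4.3632*p^3 + 5.7152*p^2 - 4.4491*p + 0.9717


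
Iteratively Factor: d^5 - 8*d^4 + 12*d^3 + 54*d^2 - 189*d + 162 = (d - 3)*(d^4 - 5*d^3 - 3*d^2 + 45*d - 54) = (d - 3)^2*(d^3 - 2*d^2 - 9*d + 18) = (d - 3)^2*(d + 3)*(d^2 - 5*d + 6) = (d - 3)^2*(d - 2)*(d + 3)*(d - 3)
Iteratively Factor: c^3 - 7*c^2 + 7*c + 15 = (c - 5)*(c^2 - 2*c - 3) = (c - 5)*(c - 3)*(c + 1)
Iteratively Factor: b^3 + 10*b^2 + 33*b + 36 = (b + 3)*(b^2 + 7*b + 12) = (b + 3)*(b + 4)*(b + 3)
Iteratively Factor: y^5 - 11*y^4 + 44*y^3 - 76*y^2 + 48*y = (y - 2)*(y^4 - 9*y^3 + 26*y^2 - 24*y) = (y - 3)*(y - 2)*(y^3 - 6*y^2 + 8*y) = y*(y - 3)*(y - 2)*(y^2 - 6*y + 8) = y*(y - 3)*(y - 2)^2*(y - 4)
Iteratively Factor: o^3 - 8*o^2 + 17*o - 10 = (o - 5)*(o^2 - 3*o + 2) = (o - 5)*(o - 2)*(o - 1)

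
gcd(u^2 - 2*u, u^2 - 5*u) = u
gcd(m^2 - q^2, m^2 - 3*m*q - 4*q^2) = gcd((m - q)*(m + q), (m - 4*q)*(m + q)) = m + q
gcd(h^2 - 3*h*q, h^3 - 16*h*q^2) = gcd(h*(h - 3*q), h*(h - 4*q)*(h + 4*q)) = h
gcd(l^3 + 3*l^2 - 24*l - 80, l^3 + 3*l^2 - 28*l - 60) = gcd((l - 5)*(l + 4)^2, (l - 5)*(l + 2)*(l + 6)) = l - 5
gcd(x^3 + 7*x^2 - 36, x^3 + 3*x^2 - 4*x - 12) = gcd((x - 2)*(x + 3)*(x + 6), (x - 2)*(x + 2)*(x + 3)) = x^2 + x - 6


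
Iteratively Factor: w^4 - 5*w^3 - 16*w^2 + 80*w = (w - 5)*(w^3 - 16*w) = (w - 5)*(w - 4)*(w^2 + 4*w) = (w - 5)*(w - 4)*(w + 4)*(w)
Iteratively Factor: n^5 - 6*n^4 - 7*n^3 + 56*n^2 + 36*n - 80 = (n - 1)*(n^4 - 5*n^3 - 12*n^2 + 44*n + 80) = (n - 1)*(n + 2)*(n^3 - 7*n^2 + 2*n + 40) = (n - 4)*(n - 1)*(n + 2)*(n^2 - 3*n - 10) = (n - 5)*(n - 4)*(n - 1)*(n + 2)*(n + 2)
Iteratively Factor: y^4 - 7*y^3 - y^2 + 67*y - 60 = (y - 5)*(y^3 - 2*y^2 - 11*y + 12) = (y - 5)*(y + 3)*(y^2 - 5*y + 4) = (y - 5)*(y - 4)*(y + 3)*(y - 1)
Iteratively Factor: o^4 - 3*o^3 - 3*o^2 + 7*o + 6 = (o - 2)*(o^3 - o^2 - 5*o - 3) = (o - 2)*(o + 1)*(o^2 - 2*o - 3) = (o - 3)*(o - 2)*(o + 1)*(o + 1)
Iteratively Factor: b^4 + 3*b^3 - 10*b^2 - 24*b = (b + 2)*(b^3 + b^2 - 12*b) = (b - 3)*(b + 2)*(b^2 + 4*b) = (b - 3)*(b + 2)*(b + 4)*(b)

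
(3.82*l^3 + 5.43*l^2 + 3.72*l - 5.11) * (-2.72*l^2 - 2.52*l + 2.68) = -10.3904*l^5 - 24.396*l^4 - 13.5644*l^3 + 19.0772*l^2 + 22.8468*l - 13.6948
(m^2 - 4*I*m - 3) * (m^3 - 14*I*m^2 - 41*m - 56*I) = m^5 - 18*I*m^4 - 100*m^3 + 150*I*m^2 - 101*m + 168*I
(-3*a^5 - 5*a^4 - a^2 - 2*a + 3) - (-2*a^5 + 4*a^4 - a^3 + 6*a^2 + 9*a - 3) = -a^5 - 9*a^4 + a^3 - 7*a^2 - 11*a + 6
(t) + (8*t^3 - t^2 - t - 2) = 8*t^3 - t^2 - 2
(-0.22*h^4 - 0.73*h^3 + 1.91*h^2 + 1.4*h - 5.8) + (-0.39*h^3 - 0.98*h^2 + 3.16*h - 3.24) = -0.22*h^4 - 1.12*h^3 + 0.93*h^2 + 4.56*h - 9.04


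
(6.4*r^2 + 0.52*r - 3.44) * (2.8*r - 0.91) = 17.92*r^3 - 4.368*r^2 - 10.1052*r + 3.1304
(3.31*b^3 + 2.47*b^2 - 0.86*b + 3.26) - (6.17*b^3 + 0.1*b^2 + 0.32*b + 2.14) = -2.86*b^3 + 2.37*b^2 - 1.18*b + 1.12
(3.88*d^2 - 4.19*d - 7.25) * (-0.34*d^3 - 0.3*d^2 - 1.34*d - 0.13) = -1.3192*d^5 + 0.2606*d^4 - 1.4772*d^3 + 7.2852*d^2 + 10.2597*d + 0.9425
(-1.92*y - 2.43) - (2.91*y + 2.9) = -4.83*y - 5.33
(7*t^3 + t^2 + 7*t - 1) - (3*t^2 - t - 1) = 7*t^3 - 2*t^2 + 8*t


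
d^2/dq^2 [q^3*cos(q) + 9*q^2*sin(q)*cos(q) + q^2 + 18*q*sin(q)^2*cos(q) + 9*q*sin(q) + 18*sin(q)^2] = -q^3*cos(q) - 6*q^2*sin(q) - 18*q^2*sin(2*q) - 9*q*sin(q) + 3*q*cos(q)/2 + 36*q*cos(2*q) + 81*q*cos(3*q)/2 - 9*sin(q) + 9*sin(2*q) + 27*sin(3*q) + 18*cos(q) + 36*cos(2*q) + 2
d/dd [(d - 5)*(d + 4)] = 2*d - 1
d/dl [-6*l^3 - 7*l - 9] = -18*l^2 - 7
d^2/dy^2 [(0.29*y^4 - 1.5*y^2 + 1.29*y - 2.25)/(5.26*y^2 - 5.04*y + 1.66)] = (16.047208*y^6 - 46.128096*y^5 + 59.391768*y^4 - 46.9688879999999*y^3 - 285.338712*y^2 + 290.307816*y - 61.696488)/(145.531576*y^6 - 418.334112*y^5 + 538.621896*y^4 - 392.067648*y^3 + 169.983336*y^2 - 41.664672*y + 4.574296)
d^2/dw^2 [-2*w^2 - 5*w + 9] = -4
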